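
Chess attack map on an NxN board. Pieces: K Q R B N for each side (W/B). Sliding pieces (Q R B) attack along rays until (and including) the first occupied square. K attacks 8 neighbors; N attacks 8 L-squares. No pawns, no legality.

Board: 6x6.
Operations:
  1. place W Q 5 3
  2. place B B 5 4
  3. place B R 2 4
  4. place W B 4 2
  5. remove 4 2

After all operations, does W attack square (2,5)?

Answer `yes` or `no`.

Op 1: place WQ@(5,3)
Op 2: place BB@(5,4)
Op 3: place BR@(2,4)
Op 4: place WB@(4,2)
Op 5: remove (4,2)
Per-piece attacks for W:
  WQ@(5,3): attacks (5,4) (5,2) (5,1) (5,0) (4,3) (3,3) (2,3) (1,3) (0,3) (4,4) (3,5) (4,2) (3,1) (2,0) [ray(0,1) blocked at (5,4)]
W attacks (2,5): no

Answer: no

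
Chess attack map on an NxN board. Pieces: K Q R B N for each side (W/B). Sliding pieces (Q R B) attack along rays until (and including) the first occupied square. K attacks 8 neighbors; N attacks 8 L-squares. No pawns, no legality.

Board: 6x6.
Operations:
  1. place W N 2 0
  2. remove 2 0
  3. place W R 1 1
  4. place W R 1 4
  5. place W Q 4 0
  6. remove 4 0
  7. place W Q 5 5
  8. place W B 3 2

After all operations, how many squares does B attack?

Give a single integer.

Answer: 0

Derivation:
Op 1: place WN@(2,0)
Op 2: remove (2,0)
Op 3: place WR@(1,1)
Op 4: place WR@(1,4)
Op 5: place WQ@(4,0)
Op 6: remove (4,0)
Op 7: place WQ@(5,5)
Op 8: place WB@(3,2)
Per-piece attacks for B:
Union (0 distinct): (none)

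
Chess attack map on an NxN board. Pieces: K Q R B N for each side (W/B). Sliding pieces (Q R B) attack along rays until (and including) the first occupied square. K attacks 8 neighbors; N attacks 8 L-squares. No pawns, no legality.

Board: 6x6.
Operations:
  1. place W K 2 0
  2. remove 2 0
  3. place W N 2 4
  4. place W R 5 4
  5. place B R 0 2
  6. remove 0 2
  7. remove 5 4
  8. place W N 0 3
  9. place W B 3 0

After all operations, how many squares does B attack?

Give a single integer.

Op 1: place WK@(2,0)
Op 2: remove (2,0)
Op 3: place WN@(2,4)
Op 4: place WR@(5,4)
Op 5: place BR@(0,2)
Op 6: remove (0,2)
Op 7: remove (5,4)
Op 8: place WN@(0,3)
Op 9: place WB@(3,0)
Per-piece attacks for B:
Union (0 distinct): (none)

Answer: 0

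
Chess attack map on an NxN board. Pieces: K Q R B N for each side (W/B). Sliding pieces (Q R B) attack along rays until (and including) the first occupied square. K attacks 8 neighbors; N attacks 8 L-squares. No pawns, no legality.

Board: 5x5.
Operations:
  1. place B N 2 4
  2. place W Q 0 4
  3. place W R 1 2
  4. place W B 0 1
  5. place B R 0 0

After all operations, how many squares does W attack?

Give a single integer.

Answer: 14

Derivation:
Op 1: place BN@(2,4)
Op 2: place WQ@(0,4)
Op 3: place WR@(1,2)
Op 4: place WB@(0,1)
Op 5: place BR@(0,0)
Per-piece attacks for W:
  WB@(0,1): attacks (1,2) (1,0) [ray(1,1) blocked at (1,2)]
  WQ@(0,4): attacks (0,3) (0,2) (0,1) (1,4) (2,4) (1,3) (2,2) (3,1) (4,0) [ray(0,-1) blocked at (0,1); ray(1,0) blocked at (2,4)]
  WR@(1,2): attacks (1,3) (1,4) (1,1) (1,0) (2,2) (3,2) (4,2) (0,2)
Union (14 distinct): (0,1) (0,2) (0,3) (1,0) (1,1) (1,2) (1,3) (1,4) (2,2) (2,4) (3,1) (3,2) (4,0) (4,2)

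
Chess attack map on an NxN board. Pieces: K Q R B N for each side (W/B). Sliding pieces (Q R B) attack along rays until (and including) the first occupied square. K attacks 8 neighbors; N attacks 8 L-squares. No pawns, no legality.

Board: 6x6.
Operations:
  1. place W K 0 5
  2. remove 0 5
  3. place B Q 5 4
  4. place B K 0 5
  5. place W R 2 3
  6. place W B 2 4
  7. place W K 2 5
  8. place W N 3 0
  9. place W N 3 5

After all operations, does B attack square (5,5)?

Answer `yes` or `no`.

Answer: yes

Derivation:
Op 1: place WK@(0,5)
Op 2: remove (0,5)
Op 3: place BQ@(5,4)
Op 4: place BK@(0,5)
Op 5: place WR@(2,3)
Op 6: place WB@(2,4)
Op 7: place WK@(2,5)
Op 8: place WN@(3,0)
Op 9: place WN@(3,5)
Per-piece attacks for B:
  BK@(0,5): attacks (0,4) (1,5) (1,4)
  BQ@(5,4): attacks (5,5) (5,3) (5,2) (5,1) (5,0) (4,4) (3,4) (2,4) (4,5) (4,3) (3,2) (2,1) (1,0) [ray(-1,0) blocked at (2,4)]
B attacks (5,5): yes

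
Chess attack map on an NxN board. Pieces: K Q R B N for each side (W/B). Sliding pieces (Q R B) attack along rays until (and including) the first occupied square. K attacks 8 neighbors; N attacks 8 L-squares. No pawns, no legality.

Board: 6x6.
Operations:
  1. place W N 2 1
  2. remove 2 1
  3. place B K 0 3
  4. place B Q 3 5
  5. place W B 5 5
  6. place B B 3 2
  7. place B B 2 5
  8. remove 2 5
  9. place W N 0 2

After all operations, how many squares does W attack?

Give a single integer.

Op 1: place WN@(2,1)
Op 2: remove (2,1)
Op 3: place BK@(0,3)
Op 4: place BQ@(3,5)
Op 5: place WB@(5,5)
Op 6: place BB@(3,2)
Op 7: place BB@(2,5)
Op 8: remove (2,5)
Op 9: place WN@(0,2)
Per-piece attacks for W:
  WN@(0,2): attacks (1,4) (2,3) (1,0) (2,1)
  WB@(5,5): attacks (4,4) (3,3) (2,2) (1,1) (0,0)
Union (9 distinct): (0,0) (1,0) (1,1) (1,4) (2,1) (2,2) (2,3) (3,3) (4,4)

Answer: 9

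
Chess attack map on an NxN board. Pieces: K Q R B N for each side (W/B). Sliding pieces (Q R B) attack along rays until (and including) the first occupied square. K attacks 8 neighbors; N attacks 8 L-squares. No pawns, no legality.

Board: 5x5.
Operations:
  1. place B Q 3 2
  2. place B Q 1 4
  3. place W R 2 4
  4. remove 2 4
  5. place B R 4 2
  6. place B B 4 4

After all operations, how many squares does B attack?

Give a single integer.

Answer: 23

Derivation:
Op 1: place BQ@(3,2)
Op 2: place BQ@(1,4)
Op 3: place WR@(2,4)
Op 4: remove (2,4)
Op 5: place BR@(4,2)
Op 6: place BB@(4,4)
Per-piece attacks for B:
  BQ@(1,4): attacks (1,3) (1,2) (1,1) (1,0) (2,4) (3,4) (4,4) (0,4) (2,3) (3,2) (0,3) [ray(1,0) blocked at (4,4); ray(1,-1) blocked at (3,2)]
  BQ@(3,2): attacks (3,3) (3,4) (3,1) (3,0) (4,2) (2,2) (1,2) (0,2) (4,3) (4,1) (2,3) (1,4) (2,1) (1,0) [ray(1,0) blocked at (4,2); ray(-1,1) blocked at (1,4)]
  BR@(4,2): attacks (4,3) (4,4) (4,1) (4,0) (3,2) [ray(0,1) blocked at (4,4); ray(-1,0) blocked at (3,2)]
  BB@(4,4): attacks (3,3) (2,2) (1,1) (0,0)
Union (23 distinct): (0,0) (0,2) (0,3) (0,4) (1,0) (1,1) (1,2) (1,3) (1,4) (2,1) (2,2) (2,3) (2,4) (3,0) (3,1) (3,2) (3,3) (3,4) (4,0) (4,1) (4,2) (4,3) (4,4)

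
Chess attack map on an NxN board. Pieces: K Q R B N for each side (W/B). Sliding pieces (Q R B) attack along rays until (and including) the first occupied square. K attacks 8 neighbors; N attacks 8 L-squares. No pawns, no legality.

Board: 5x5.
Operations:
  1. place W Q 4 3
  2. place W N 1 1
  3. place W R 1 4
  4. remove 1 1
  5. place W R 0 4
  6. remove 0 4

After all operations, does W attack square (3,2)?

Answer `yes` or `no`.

Op 1: place WQ@(4,3)
Op 2: place WN@(1,1)
Op 3: place WR@(1,4)
Op 4: remove (1,1)
Op 5: place WR@(0,4)
Op 6: remove (0,4)
Per-piece attacks for W:
  WR@(1,4): attacks (1,3) (1,2) (1,1) (1,0) (2,4) (3,4) (4,4) (0,4)
  WQ@(4,3): attacks (4,4) (4,2) (4,1) (4,0) (3,3) (2,3) (1,3) (0,3) (3,4) (3,2) (2,1) (1,0)
W attacks (3,2): yes

Answer: yes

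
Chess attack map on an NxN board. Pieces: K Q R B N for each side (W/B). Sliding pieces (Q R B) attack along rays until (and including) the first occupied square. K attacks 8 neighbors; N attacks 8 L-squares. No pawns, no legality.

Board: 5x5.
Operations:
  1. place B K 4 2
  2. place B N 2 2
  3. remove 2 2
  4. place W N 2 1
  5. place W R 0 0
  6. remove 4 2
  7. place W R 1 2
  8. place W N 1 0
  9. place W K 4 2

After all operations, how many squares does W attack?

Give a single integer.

Answer: 17

Derivation:
Op 1: place BK@(4,2)
Op 2: place BN@(2,2)
Op 3: remove (2,2)
Op 4: place WN@(2,1)
Op 5: place WR@(0,0)
Op 6: remove (4,2)
Op 7: place WR@(1,2)
Op 8: place WN@(1,0)
Op 9: place WK@(4,2)
Per-piece attacks for W:
  WR@(0,0): attacks (0,1) (0,2) (0,3) (0,4) (1,0) [ray(1,0) blocked at (1,0)]
  WN@(1,0): attacks (2,2) (3,1) (0,2)
  WR@(1,2): attacks (1,3) (1,4) (1,1) (1,0) (2,2) (3,2) (4,2) (0,2) [ray(0,-1) blocked at (1,0); ray(1,0) blocked at (4,2)]
  WN@(2,1): attacks (3,3) (4,2) (1,3) (0,2) (4,0) (0,0)
  WK@(4,2): attacks (4,3) (4,1) (3,2) (3,3) (3,1)
Union (17 distinct): (0,0) (0,1) (0,2) (0,3) (0,4) (1,0) (1,1) (1,3) (1,4) (2,2) (3,1) (3,2) (3,3) (4,0) (4,1) (4,2) (4,3)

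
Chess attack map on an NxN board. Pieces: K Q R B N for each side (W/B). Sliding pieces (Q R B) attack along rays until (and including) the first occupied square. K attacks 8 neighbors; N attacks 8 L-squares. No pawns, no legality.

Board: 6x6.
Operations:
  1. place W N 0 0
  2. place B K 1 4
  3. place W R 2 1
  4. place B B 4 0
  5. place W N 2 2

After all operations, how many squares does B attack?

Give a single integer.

Answer: 11

Derivation:
Op 1: place WN@(0,0)
Op 2: place BK@(1,4)
Op 3: place WR@(2,1)
Op 4: place BB@(4,0)
Op 5: place WN@(2,2)
Per-piece attacks for B:
  BK@(1,4): attacks (1,5) (1,3) (2,4) (0,4) (2,5) (2,3) (0,5) (0,3)
  BB@(4,0): attacks (5,1) (3,1) (2,2) [ray(-1,1) blocked at (2,2)]
Union (11 distinct): (0,3) (0,4) (0,5) (1,3) (1,5) (2,2) (2,3) (2,4) (2,5) (3,1) (5,1)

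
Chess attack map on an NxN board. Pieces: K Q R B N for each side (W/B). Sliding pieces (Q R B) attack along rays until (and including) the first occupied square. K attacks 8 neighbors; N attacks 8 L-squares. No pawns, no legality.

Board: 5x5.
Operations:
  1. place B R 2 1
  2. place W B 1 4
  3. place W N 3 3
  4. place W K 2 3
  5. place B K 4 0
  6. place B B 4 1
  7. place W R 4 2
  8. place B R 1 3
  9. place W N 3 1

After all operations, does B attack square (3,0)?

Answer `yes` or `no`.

Answer: yes

Derivation:
Op 1: place BR@(2,1)
Op 2: place WB@(1,4)
Op 3: place WN@(3,3)
Op 4: place WK@(2,3)
Op 5: place BK@(4,0)
Op 6: place BB@(4,1)
Op 7: place WR@(4,2)
Op 8: place BR@(1,3)
Op 9: place WN@(3,1)
Per-piece attacks for B:
  BR@(1,3): attacks (1,4) (1,2) (1,1) (1,0) (2,3) (0,3) [ray(0,1) blocked at (1,4); ray(1,0) blocked at (2,3)]
  BR@(2,1): attacks (2,2) (2,3) (2,0) (3,1) (1,1) (0,1) [ray(0,1) blocked at (2,3); ray(1,0) blocked at (3,1)]
  BK@(4,0): attacks (4,1) (3,0) (3,1)
  BB@(4,1): attacks (3,2) (2,3) (3,0) [ray(-1,1) blocked at (2,3)]
B attacks (3,0): yes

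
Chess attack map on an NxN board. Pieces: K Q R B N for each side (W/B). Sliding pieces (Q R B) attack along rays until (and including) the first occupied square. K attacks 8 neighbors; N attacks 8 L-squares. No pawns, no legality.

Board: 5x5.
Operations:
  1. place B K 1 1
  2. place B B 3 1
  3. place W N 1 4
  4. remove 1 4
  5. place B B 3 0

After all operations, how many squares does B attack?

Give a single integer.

Op 1: place BK@(1,1)
Op 2: place BB@(3,1)
Op 3: place WN@(1,4)
Op 4: remove (1,4)
Op 5: place BB@(3,0)
Per-piece attacks for B:
  BK@(1,1): attacks (1,2) (1,0) (2,1) (0,1) (2,2) (2,0) (0,2) (0,0)
  BB@(3,0): attacks (4,1) (2,1) (1,2) (0,3)
  BB@(3,1): attacks (4,2) (4,0) (2,2) (1,3) (0,4) (2,0)
Union (14 distinct): (0,0) (0,1) (0,2) (0,3) (0,4) (1,0) (1,2) (1,3) (2,0) (2,1) (2,2) (4,0) (4,1) (4,2)

Answer: 14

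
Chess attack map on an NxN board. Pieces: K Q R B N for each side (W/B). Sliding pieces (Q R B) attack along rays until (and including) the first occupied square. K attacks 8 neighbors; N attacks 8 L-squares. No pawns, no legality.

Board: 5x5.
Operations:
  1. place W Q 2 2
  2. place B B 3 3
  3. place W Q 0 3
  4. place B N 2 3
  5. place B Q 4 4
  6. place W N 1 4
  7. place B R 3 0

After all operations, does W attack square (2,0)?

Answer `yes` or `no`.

Op 1: place WQ@(2,2)
Op 2: place BB@(3,3)
Op 3: place WQ@(0,3)
Op 4: place BN@(2,3)
Op 5: place BQ@(4,4)
Op 6: place WN@(1,4)
Op 7: place BR@(3,0)
Per-piece attacks for W:
  WQ@(0,3): attacks (0,4) (0,2) (0,1) (0,0) (1,3) (2,3) (1,4) (1,2) (2,1) (3,0) [ray(1,0) blocked at (2,3); ray(1,1) blocked at (1,4); ray(1,-1) blocked at (3,0)]
  WN@(1,4): attacks (2,2) (3,3) (0,2)
  WQ@(2,2): attacks (2,3) (2,1) (2,0) (3,2) (4,2) (1,2) (0,2) (3,3) (3,1) (4,0) (1,3) (0,4) (1,1) (0,0) [ray(0,1) blocked at (2,3); ray(1,1) blocked at (3,3)]
W attacks (2,0): yes

Answer: yes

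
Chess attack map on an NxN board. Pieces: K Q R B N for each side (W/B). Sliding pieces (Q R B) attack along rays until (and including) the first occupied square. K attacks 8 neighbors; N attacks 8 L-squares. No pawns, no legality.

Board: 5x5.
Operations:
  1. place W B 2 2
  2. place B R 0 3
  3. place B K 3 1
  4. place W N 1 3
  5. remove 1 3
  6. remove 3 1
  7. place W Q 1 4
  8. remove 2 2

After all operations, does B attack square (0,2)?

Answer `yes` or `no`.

Op 1: place WB@(2,2)
Op 2: place BR@(0,3)
Op 3: place BK@(3,1)
Op 4: place WN@(1,3)
Op 5: remove (1,3)
Op 6: remove (3,1)
Op 7: place WQ@(1,4)
Op 8: remove (2,2)
Per-piece attacks for B:
  BR@(0,3): attacks (0,4) (0,2) (0,1) (0,0) (1,3) (2,3) (3,3) (4,3)
B attacks (0,2): yes

Answer: yes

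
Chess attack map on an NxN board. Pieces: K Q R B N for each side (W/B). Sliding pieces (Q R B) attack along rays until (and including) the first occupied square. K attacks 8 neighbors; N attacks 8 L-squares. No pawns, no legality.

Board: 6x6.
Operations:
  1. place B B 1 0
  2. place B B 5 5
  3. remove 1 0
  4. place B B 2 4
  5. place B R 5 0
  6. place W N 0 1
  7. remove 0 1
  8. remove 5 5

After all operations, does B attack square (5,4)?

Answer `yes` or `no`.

Op 1: place BB@(1,0)
Op 2: place BB@(5,5)
Op 3: remove (1,0)
Op 4: place BB@(2,4)
Op 5: place BR@(5,0)
Op 6: place WN@(0,1)
Op 7: remove (0,1)
Op 8: remove (5,5)
Per-piece attacks for B:
  BB@(2,4): attacks (3,5) (3,3) (4,2) (5,1) (1,5) (1,3) (0,2)
  BR@(5,0): attacks (5,1) (5,2) (5,3) (5,4) (5,5) (4,0) (3,0) (2,0) (1,0) (0,0)
B attacks (5,4): yes

Answer: yes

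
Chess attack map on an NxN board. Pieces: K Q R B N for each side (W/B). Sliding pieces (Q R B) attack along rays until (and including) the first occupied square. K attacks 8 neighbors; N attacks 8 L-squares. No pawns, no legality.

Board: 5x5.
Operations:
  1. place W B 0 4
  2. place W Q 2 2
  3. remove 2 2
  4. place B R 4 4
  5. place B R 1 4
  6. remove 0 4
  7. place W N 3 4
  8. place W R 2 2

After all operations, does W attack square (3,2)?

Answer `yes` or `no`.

Op 1: place WB@(0,4)
Op 2: place WQ@(2,2)
Op 3: remove (2,2)
Op 4: place BR@(4,4)
Op 5: place BR@(1,4)
Op 6: remove (0,4)
Op 7: place WN@(3,4)
Op 8: place WR@(2,2)
Per-piece attacks for W:
  WR@(2,2): attacks (2,3) (2,4) (2,1) (2,0) (3,2) (4,2) (1,2) (0,2)
  WN@(3,4): attacks (4,2) (2,2) (1,3)
W attacks (3,2): yes

Answer: yes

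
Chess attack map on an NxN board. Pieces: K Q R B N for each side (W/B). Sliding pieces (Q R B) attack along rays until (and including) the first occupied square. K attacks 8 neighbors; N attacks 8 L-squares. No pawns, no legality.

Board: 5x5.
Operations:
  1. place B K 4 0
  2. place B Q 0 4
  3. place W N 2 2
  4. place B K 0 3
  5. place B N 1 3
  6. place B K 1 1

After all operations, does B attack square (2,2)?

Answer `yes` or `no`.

Op 1: place BK@(4,0)
Op 2: place BQ@(0,4)
Op 3: place WN@(2,2)
Op 4: place BK@(0,3)
Op 5: place BN@(1,3)
Op 6: place BK@(1,1)
Per-piece attacks for B:
  BK@(0,3): attacks (0,4) (0,2) (1,3) (1,4) (1,2)
  BQ@(0,4): attacks (0,3) (1,4) (2,4) (3,4) (4,4) (1,3) [ray(0,-1) blocked at (0,3); ray(1,-1) blocked at (1,3)]
  BK@(1,1): attacks (1,2) (1,0) (2,1) (0,1) (2,2) (2,0) (0,2) (0,0)
  BN@(1,3): attacks (3,4) (2,1) (3,2) (0,1)
  BK@(4,0): attacks (4,1) (3,0) (3,1)
B attacks (2,2): yes

Answer: yes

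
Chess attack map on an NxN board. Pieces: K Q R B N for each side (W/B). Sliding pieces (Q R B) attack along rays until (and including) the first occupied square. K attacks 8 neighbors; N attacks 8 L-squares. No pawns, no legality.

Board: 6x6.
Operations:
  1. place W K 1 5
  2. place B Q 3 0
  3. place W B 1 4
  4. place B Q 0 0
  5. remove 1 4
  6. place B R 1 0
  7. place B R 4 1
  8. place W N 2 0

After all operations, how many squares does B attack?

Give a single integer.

Op 1: place WK@(1,5)
Op 2: place BQ@(3,0)
Op 3: place WB@(1,4)
Op 4: place BQ@(0,0)
Op 5: remove (1,4)
Op 6: place BR@(1,0)
Op 7: place BR@(4,1)
Op 8: place WN@(2,0)
Per-piece attacks for B:
  BQ@(0,0): attacks (0,1) (0,2) (0,3) (0,4) (0,5) (1,0) (1,1) (2,2) (3,3) (4,4) (5,5) [ray(1,0) blocked at (1,0)]
  BR@(1,0): attacks (1,1) (1,2) (1,3) (1,4) (1,5) (2,0) (0,0) [ray(0,1) blocked at (1,5); ray(1,0) blocked at (2,0); ray(-1,0) blocked at (0,0)]
  BQ@(3,0): attacks (3,1) (3,2) (3,3) (3,4) (3,5) (4,0) (5,0) (2,0) (4,1) (2,1) (1,2) (0,3) [ray(-1,0) blocked at (2,0); ray(1,1) blocked at (4,1)]
  BR@(4,1): attacks (4,2) (4,3) (4,4) (4,5) (4,0) (5,1) (3,1) (2,1) (1,1) (0,1)
Union (29 distinct): (0,0) (0,1) (0,2) (0,3) (0,4) (0,5) (1,0) (1,1) (1,2) (1,3) (1,4) (1,5) (2,0) (2,1) (2,2) (3,1) (3,2) (3,3) (3,4) (3,5) (4,0) (4,1) (4,2) (4,3) (4,4) (4,5) (5,0) (5,1) (5,5)

Answer: 29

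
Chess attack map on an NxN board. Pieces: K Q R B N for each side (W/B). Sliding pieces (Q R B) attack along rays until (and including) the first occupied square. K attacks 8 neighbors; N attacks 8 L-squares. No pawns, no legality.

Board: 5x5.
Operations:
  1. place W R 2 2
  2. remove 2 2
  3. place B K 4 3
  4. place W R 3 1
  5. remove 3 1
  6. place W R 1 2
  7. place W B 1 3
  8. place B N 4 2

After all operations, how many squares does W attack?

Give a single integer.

Op 1: place WR@(2,2)
Op 2: remove (2,2)
Op 3: place BK@(4,3)
Op 4: place WR@(3,1)
Op 5: remove (3,1)
Op 6: place WR@(1,2)
Op 7: place WB@(1,3)
Op 8: place BN@(4,2)
Per-piece attacks for W:
  WR@(1,2): attacks (1,3) (1,1) (1,0) (2,2) (3,2) (4,2) (0,2) [ray(0,1) blocked at (1,3); ray(1,0) blocked at (4,2)]
  WB@(1,3): attacks (2,4) (2,2) (3,1) (4,0) (0,4) (0,2)
Union (11 distinct): (0,2) (0,4) (1,0) (1,1) (1,3) (2,2) (2,4) (3,1) (3,2) (4,0) (4,2)

Answer: 11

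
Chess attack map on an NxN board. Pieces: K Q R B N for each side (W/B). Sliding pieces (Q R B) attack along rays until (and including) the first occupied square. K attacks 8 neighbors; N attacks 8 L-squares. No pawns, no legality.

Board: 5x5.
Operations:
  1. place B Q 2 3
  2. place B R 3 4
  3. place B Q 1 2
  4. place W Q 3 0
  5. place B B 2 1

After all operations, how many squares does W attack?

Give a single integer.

Op 1: place BQ@(2,3)
Op 2: place BR@(3,4)
Op 3: place BQ@(1,2)
Op 4: place WQ@(3,0)
Op 5: place BB@(2,1)
Per-piece attacks for W:
  WQ@(3,0): attacks (3,1) (3,2) (3,3) (3,4) (4,0) (2,0) (1,0) (0,0) (4,1) (2,1) [ray(0,1) blocked at (3,4); ray(-1,1) blocked at (2,1)]
Union (10 distinct): (0,0) (1,0) (2,0) (2,1) (3,1) (3,2) (3,3) (3,4) (4,0) (4,1)

Answer: 10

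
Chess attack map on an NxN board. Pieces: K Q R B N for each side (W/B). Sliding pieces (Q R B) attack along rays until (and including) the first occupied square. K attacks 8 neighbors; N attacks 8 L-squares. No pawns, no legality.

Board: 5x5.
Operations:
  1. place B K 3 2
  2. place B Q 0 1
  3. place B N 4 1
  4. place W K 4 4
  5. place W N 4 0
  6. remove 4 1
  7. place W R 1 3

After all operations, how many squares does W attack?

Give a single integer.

Op 1: place BK@(3,2)
Op 2: place BQ@(0,1)
Op 3: place BN@(4,1)
Op 4: place WK@(4,4)
Op 5: place WN@(4,0)
Op 6: remove (4,1)
Op 7: place WR@(1,3)
Per-piece attacks for W:
  WR@(1,3): attacks (1,4) (1,2) (1,1) (1,0) (2,3) (3,3) (4,3) (0,3)
  WN@(4,0): attacks (3,2) (2,1)
  WK@(4,4): attacks (4,3) (3,4) (3,3)
Union (11 distinct): (0,3) (1,0) (1,1) (1,2) (1,4) (2,1) (2,3) (3,2) (3,3) (3,4) (4,3)

Answer: 11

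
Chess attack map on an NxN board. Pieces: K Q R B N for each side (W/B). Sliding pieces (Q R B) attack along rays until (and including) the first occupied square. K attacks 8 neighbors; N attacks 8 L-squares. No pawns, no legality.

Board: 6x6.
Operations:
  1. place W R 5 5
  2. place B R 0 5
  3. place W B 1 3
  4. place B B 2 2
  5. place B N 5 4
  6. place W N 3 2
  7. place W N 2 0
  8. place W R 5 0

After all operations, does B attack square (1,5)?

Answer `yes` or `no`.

Op 1: place WR@(5,5)
Op 2: place BR@(0,5)
Op 3: place WB@(1,3)
Op 4: place BB@(2,2)
Op 5: place BN@(5,4)
Op 6: place WN@(3,2)
Op 7: place WN@(2,0)
Op 8: place WR@(5,0)
Per-piece attacks for B:
  BR@(0,5): attacks (0,4) (0,3) (0,2) (0,1) (0,0) (1,5) (2,5) (3,5) (4,5) (5,5) [ray(1,0) blocked at (5,5)]
  BB@(2,2): attacks (3,3) (4,4) (5,5) (3,1) (4,0) (1,3) (1,1) (0,0) [ray(1,1) blocked at (5,5); ray(-1,1) blocked at (1,3)]
  BN@(5,4): attacks (3,5) (4,2) (3,3)
B attacks (1,5): yes

Answer: yes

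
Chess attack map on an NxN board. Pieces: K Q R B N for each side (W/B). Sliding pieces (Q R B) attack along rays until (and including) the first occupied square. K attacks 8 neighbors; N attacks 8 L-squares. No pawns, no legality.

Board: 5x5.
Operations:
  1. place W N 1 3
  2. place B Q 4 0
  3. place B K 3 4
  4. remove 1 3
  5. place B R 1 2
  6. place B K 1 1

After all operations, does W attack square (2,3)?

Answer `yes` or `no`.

Answer: no

Derivation:
Op 1: place WN@(1,3)
Op 2: place BQ@(4,0)
Op 3: place BK@(3,4)
Op 4: remove (1,3)
Op 5: place BR@(1,2)
Op 6: place BK@(1,1)
Per-piece attacks for W:
W attacks (2,3): no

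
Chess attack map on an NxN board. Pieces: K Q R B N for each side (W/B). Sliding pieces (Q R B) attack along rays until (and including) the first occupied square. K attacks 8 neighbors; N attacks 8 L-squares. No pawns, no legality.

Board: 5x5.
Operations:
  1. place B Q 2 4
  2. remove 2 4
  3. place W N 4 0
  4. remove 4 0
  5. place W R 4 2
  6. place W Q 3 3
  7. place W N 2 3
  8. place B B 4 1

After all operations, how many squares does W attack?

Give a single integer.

Answer: 16

Derivation:
Op 1: place BQ@(2,4)
Op 2: remove (2,4)
Op 3: place WN@(4,0)
Op 4: remove (4,0)
Op 5: place WR@(4,2)
Op 6: place WQ@(3,3)
Op 7: place WN@(2,3)
Op 8: place BB@(4,1)
Per-piece attacks for W:
  WN@(2,3): attacks (4,4) (0,4) (3,1) (4,2) (1,1) (0,2)
  WQ@(3,3): attacks (3,4) (3,2) (3,1) (3,0) (4,3) (2,3) (4,4) (4,2) (2,4) (2,2) (1,1) (0,0) [ray(-1,0) blocked at (2,3); ray(1,-1) blocked at (4,2)]
  WR@(4,2): attacks (4,3) (4,4) (4,1) (3,2) (2,2) (1,2) (0,2) [ray(0,-1) blocked at (4,1)]
Union (16 distinct): (0,0) (0,2) (0,4) (1,1) (1,2) (2,2) (2,3) (2,4) (3,0) (3,1) (3,2) (3,4) (4,1) (4,2) (4,3) (4,4)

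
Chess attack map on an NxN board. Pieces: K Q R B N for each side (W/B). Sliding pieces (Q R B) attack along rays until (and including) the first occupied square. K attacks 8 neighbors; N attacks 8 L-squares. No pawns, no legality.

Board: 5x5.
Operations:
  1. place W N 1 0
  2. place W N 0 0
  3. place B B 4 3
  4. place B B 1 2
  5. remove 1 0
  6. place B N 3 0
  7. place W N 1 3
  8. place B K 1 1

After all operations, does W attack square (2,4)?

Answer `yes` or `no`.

Answer: no

Derivation:
Op 1: place WN@(1,0)
Op 2: place WN@(0,0)
Op 3: place BB@(4,3)
Op 4: place BB@(1,2)
Op 5: remove (1,0)
Op 6: place BN@(3,0)
Op 7: place WN@(1,3)
Op 8: place BK@(1,1)
Per-piece attacks for W:
  WN@(0,0): attacks (1,2) (2,1)
  WN@(1,3): attacks (3,4) (2,1) (3,2) (0,1)
W attacks (2,4): no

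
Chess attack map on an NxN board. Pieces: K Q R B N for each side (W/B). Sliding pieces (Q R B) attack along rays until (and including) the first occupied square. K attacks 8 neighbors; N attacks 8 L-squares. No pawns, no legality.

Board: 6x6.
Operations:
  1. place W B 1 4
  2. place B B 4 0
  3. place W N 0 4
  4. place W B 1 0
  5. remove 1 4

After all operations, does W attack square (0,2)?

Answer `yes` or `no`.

Answer: no

Derivation:
Op 1: place WB@(1,4)
Op 2: place BB@(4,0)
Op 3: place WN@(0,4)
Op 4: place WB@(1,0)
Op 5: remove (1,4)
Per-piece attacks for W:
  WN@(0,4): attacks (2,5) (1,2) (2,3)
  WB@(1,0): attacks (2,1) (3,2) (4,3) (5,4) (0,1)
W attacks (0,2): no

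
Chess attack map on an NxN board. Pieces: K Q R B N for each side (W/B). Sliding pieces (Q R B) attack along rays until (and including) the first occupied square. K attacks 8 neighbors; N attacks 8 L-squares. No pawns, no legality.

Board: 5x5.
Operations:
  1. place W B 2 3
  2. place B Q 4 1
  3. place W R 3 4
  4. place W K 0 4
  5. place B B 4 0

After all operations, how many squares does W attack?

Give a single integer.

Op 1: place WB@(2,3)
Op 2: place BQ@(4,1)
Op 3: place WR@(3,4)
Op 4: place WK@(0,4)
Op 5: place BB@(4,0)
Per-piece attacks for W:
  WK@(0,4): attacks (0,3) (1,4) (1,3)
  WB@(2,3): attacks (3,4) (3,2) (4,1) (1,4) (1,2) (0,1) [ray(1,1) blocked at (3,4); ray(1,-1) blocked at (4,1)]
  WR@(3,4): attacks (3,3) (3,2) (3,1) (3,0) (4,4) (2,4) (1,4) (0,4) [ray(-1,0) blocked at (0,4)]
Union (14 distinct): (0,1) (0,3) (0,4) (1,2) (1,3) (1,4) (2,4) (3,0) (3,1) (3,2) (3,3) (3,4) (4,1) (4,4)

Answer: 14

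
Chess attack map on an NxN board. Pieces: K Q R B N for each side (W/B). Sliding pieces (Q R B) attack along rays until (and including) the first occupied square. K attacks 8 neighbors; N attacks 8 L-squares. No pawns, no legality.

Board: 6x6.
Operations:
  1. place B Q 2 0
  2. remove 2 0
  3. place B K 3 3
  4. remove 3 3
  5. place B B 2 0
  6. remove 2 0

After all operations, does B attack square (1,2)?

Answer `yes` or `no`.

Answer: no

Derivation:
Op 1: place BQ@(2,0)
Op 2: remove (2,0)
Op 3: place BK@(3,3)
Op 4: remove (3,3)
Op 5: place BB@(2,0)
Op 6: remove (2,0)
Per-piece attacks for B:
B attacks (1,2): no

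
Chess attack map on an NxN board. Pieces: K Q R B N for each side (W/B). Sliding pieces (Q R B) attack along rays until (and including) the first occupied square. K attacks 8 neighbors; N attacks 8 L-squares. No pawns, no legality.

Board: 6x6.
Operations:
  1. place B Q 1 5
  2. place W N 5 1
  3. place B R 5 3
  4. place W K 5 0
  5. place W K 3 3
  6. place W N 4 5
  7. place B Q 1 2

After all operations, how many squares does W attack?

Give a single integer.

Op 1: place BQ@(1,5)
Op 2: place WN@(5,1)
Op 3: place BR@(5,3)
Op 4: place WK@(5,0)
Op 5: place WK@(3,3)
Op 6: place WN@(4,5)
Op 7: place BQ@(1,2)
Per-piece attacks for W:
  WK@(3,3): attacks (3,4) (3,2) (4,3) (2,3) (4,4) (4,2) (2,4) (2,2)
  WN@(4,5): attacks (5,3) (3,3) (2,4)
  WK@(5,0): attacks (5,1) (4,0) (4,1)
  WN@(5,1): attacks (4,3) (3,2) (3,0)
Union (14 distinct): (2,2) (2,3) (2,4) (3,0) (3,2) (3,3) (3,4) (4,0) (4,1) (4,2) (4,3) (4,4) (5,1) (5,3)

Answer: 14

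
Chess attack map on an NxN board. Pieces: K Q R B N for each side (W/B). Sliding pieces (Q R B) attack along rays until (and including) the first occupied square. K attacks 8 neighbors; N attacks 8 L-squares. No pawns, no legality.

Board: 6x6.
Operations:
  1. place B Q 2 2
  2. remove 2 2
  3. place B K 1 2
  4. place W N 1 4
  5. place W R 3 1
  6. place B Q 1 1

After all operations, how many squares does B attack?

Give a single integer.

Answer: 16

Derivation:
Op 1: place BQ@(2,2)
Op 2: remove (2,2)
Op 3: place BK@(1,2)
Op 4: place WN@(1,4)
Op 5: place WR@(3,1)
Op 6: place BQ@(1,1)
Per-piece attacks for B:
  BQ@(1,1): attacks (1,2) (1,0) (2,1) (3,1) (0,1) (2,2) (3,3) (4,4) (5,5) (2,0) (0,2) (0,0) [ray(0,1) blocked at (1,2); ray(1,0) blocked at (3,1)]
  BK@(1,2): attacks (1,3) (1,1) (2,2) (0,2) (2,3) (2,1) (0,3) (0,1)
Union (16 distinct): (0,0) (0,1) (0,2) (0,3) (1,0) (1,1) (1,2) (1,3) (2,0) (2,1) (2,2) (2,3) (3,1) (3,3) (4,4) (5,5)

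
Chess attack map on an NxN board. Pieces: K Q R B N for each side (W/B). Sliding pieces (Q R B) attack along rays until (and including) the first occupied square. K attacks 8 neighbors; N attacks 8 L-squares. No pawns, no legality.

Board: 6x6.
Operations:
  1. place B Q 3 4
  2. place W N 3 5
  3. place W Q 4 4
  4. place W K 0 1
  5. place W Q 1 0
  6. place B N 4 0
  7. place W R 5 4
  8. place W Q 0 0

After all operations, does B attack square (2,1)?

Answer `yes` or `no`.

Answer: yes

Derivation:
Op 1: place BQ@(3,4)
Op 2: place WN@(3,5)
Op 3: place WQ@(4,4)
Op 4: place WK@(0,1)
Op 5: place WQ@(1,0)
Op 6: place BN@(4,0)
Op 7: place WR@(5,4)
Op 8: place WQ@(0,0)
Per-piece attacks for B:
  BQ@(3,4): attacks (3,5) (3,3) (3,2) (3,1) (3,0) (4,4) (2,4) (1,4) (0,4) (4,5) (4,3) (5,2) (2,5) (2,3) (1,2) (0,1) [ray(0,1) blocked at (3,5); ray(1,0) blocked at (4,4); ray(-1,-1) blocked at (0,1)]
  BN@(4,0): attacks (5,2) (3,2) (2,1)
B attacks (2,1): yes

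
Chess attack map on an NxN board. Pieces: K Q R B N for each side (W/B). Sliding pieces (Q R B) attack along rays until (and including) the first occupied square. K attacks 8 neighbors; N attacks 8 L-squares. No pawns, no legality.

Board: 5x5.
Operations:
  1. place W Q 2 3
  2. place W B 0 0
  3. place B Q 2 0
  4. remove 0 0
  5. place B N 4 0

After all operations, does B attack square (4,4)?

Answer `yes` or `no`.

Op 1: place WQ@(2,3)
Op 2: place WB@(0,0)
Op 3: place BQ@(2,0)
Op 4: remove (0,0)
Op 5: place BN@(4,0)
Per-piece attacks for B:
  BQ@(2,0): attacks (2,1) (2,2) (2,3) (3,0) (4,0) (1,0) (0,0) (3,1) (4,2) (1,1) (0,2) [ray(0,1) blocked at (2,3); ray(1,0) blocked at (4,0)]
  BN@(4,0): attacks (3,2) (2,1)
B attacks (4,4): no

Answer: no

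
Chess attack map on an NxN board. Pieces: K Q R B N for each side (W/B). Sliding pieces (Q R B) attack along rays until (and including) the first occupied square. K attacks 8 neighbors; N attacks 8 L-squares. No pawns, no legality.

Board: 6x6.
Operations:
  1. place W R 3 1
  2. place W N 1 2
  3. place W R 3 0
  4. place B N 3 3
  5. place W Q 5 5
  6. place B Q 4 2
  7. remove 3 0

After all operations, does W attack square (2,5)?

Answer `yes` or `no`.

Answer: yes

Derivation:
Op 1: place WR@(3,1)
Op 2: place WN@(1,2)
Op 3: place WR@(3,0)
Op 4: place BN@(3,3)
Op 5: place WQ@(5,5)
Op 6: place BQ@(4,2)
Op 7: remove (3,0)
Per-piece attacks for W:
  WN@(1,2): attacks (2,4) (3,3) (0,4) (2,0) (3,1) (0,0)
  WR@(3,1): attacks (3,2) (3,3) (3,0) (4,1) (5,1) (2,1) (1,1) (0,1) [ray(0,1) blocked at (3,3)]
  WQ@(5,5): attacks (5,4) (5,3) (5,2) (5,1) (5,0) (4,5) (3,5) (2,5) (1,5) (0,5) (4,4) (3,3) [ray(-1,-1) blocked at (3,3)]
W attacks (2,5): yes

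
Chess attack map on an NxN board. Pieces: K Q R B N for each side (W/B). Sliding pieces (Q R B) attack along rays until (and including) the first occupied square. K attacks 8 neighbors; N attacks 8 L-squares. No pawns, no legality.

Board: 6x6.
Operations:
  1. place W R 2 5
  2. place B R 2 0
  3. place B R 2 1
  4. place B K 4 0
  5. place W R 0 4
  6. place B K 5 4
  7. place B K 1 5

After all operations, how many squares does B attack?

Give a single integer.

Op 1: place WR@(2,5)
Op 2: place BR@(2,0)
Op 3: place BR@(2,1)
Op 4: place BK@(4,0)
Op 5: place WR@(0,4)
Op 6: place BK@(5,4)
Op 7: place BK@(1,5)
Per-piece attacks for B:
  BK@(1,5): attacks (1,4) (2,5) (0,5) (2,4) (0,4)
  BR@(2,0): attacks (2,1) (3,0) (4,0) (1,0) (0,0) [ray(0,1) blocked at (2,1); ray(1,0) blocked at (4,0)]
  BR@(2,1): attacks (2,2) (2,3) (2,4) (2,5) (2,0) (3,1) (4,1) (5,1) (1,1) (0,1) [ray(0,1) blocked at (2,5); ray(0,-1) blocked at (2,0)]
  BK@(4,0): attacks (4,1) (5,0) (3,0) (5,1) (3,1)
  BK@(5,4): attacks (5,5) (5,3) (4,4) (4,5) (4,3)
Union (24 distinct): (0,0) (0,1) (0,4) (0,5) (1,0) (1,1) (1,4) (2,0) (2,1) (2,2) (2,3) (2,4) (2,5) (3,0) (3,1) (4,0) (4,1) (4,3) (4,4) (4,5) (5,0) (5,1) (5,3) (5,5)

Answer: 24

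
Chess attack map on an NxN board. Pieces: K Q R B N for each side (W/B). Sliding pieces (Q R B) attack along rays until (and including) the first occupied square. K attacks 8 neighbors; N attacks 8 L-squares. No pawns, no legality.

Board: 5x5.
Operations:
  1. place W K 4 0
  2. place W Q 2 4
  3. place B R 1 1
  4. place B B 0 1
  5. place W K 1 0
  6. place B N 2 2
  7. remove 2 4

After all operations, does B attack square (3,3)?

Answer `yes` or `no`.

Op 1: place WK@(4,0)
Op 2: place WQ@(2,4)
Op 3: place BR@(1,1)
Op 4: place BB@(0,1)
Op 5: place WK@(1,0)
Op 6: place BN@(2,2)
Op 7: remove (2,4)
Per-piece attacks for B:
  BB@(0,1): attacks (1,2) (2,3) (3,4) (1,0) [ray(1,-1) blocked at (1,0)]
  BR@(1,1): attacks (1,2) (1,3) (1,4) (1,0) (2,1) (3,1) (4,1) (0,1) [ray(0,-1) blocked at (1,0); ray(-1,0) blocked at (0,1)]
  BN@(2,2): attacks (3,4) (4,3) (1,4) (0,3) (3,0) (4,1) (1,0) (0,1)
B attacks (3,3): no

Answer: no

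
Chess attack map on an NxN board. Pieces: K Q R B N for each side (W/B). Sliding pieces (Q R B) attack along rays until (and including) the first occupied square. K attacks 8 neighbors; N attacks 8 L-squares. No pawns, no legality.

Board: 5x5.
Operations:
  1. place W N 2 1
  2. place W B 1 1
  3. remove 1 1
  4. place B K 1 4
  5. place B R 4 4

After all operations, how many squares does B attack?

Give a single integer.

Answer: 11

Derivation:
Op 1: place WN@(2,1)
Op 2: place WB@(1,1)
Op 3: remove (1,1)
Op 4: place BK@(1,4)
Op 5: place BR@(4,4)
Per-piece attacks for B:
  BK@(1,4): attacks (1,3) (2,4) (0,4) (2,3) (0,3)
  BR@(4,4): attacks (4,3) (4,2) (4,1) (4,0) (3,4) (2,4) (1,4) [ray(-1,0) blocked at (1,4)]
Union (11 distinct): (0,3) (0,4) (1,3) (1,4) (2,3) (2,4) (3,4) (4,0) (4,1) (4,2) (4,3)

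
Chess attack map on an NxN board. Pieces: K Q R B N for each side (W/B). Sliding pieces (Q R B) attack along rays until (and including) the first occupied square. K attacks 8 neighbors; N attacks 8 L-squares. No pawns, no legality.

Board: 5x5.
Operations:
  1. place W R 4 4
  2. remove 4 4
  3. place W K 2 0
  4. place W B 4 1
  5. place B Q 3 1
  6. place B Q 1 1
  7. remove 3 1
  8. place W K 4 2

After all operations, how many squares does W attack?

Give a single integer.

Answer: 11

Derivation:
Op 1: place WR@(4,4)
Op 2: remove (4,4)
Op 3: place WK@(2,0)
Op 4: place WB@(4,1)
Op 5: place BQ@(3,1)
Op 6: place BQ@(1,1)
Op 7: remove (3,1)
Op 8: place WK@(4,2)
Per-piece attacks for W:
  WK@(2,0): attacks (2,1) (3,0) (1,0) (3,1) (1,1)
  WB@(4,1): attacks (3,2) (2,3) (1,4) (3,0)
  WK@(4,2): attacks (4,3) (4,1) (3,2) (3,3) (3,1)
Union (11 distinct): (1,0) (1,1) (1,4) (2,1) (2,3) (3,0) (3,1) (3,2) (3,3) (4,1) (4,3)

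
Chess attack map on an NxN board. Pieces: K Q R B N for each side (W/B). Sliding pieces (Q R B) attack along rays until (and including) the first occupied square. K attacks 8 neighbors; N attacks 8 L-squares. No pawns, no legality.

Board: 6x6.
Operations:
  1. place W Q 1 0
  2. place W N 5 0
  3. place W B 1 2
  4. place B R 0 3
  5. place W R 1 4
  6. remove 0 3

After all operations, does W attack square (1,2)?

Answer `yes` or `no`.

Op 1: place WQ@(1,0)
Op 2: place WN@(5,0)
Op 3: place WB@(1,2)
Op 4: place BR@(0,3)
Op 5: place WR@(1,4)
Op 6: remove (0,3)
Per-piece attacks for W:
  WQ@(1,0): attacks (1,1) (1,2) (2,0) (3,0) (4,0) (5,0) (0,0) (2,1) (3,2) (4,3) (5,4) (0,1) [ray(0,1) blocked at (1,2); ray(1,0) blocked at (5,0)]
  WB@(1,2): attacks (2,3) (3,4) (4,5) (2,1) (3,0) (0,3) (0,1)
  WR@(1,4): attacks (1,5) (1,3) (1,2) (2,4) (3,4) (4,4) (5,4) (0,4) [ray(0,-1) blocked at (1,2)]
  WN@(5,0): attacks (4,2) (3,1)
W attacks (1,2): yes

Answer: yes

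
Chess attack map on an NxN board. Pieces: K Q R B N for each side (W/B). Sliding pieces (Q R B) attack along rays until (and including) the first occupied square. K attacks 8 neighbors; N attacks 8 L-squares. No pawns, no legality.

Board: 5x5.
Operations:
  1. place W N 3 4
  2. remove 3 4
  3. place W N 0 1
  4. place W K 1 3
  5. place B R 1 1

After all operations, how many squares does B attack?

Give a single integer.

Answer: 7

Derivation:
Op 1: place WN@(3,4)
Op 2: remove (3,4)
Op 3: place WN@(0,1)
Op 4: place WK@(1,3)
Op 5: place BR@(1,1)
Per-piece attacks for B:
  BR@(1,1): attacks (1,2) (1,3) (1,0) (2,1) (3,1) (4,1) (0,1) [ray(0,1) blocked at (1,3); ray(-1,0) blocked at (0,1)]
Union (7 distinct): (0,1) (1,0) (1,2) (1,3) (2,1) (3,1) (4,1)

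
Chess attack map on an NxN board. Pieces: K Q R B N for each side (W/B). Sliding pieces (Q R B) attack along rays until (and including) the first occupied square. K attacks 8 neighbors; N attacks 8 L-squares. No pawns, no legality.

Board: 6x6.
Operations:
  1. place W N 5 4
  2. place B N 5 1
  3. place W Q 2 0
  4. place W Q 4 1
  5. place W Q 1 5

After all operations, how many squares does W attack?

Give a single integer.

Op 1: place WN@(5,4)
Op 2: place BN@(5,1)
Op 3: place WQ@(2,0)
Op 4: place WQ@(4,1)
Op 5: place WQ@(1,5)
Per-piece attacks for W:
  WQ@(1,5): attacks (1,4) (1,3) (1,2) (1,1) (1,0) (2,5) (3,5) (4,5) (5,5) (0,5) (2,4) (3,3) (4,2) (5,1) (0,4) [ray(1,-1) blocked at (5,1)]
  WQ@(2,0): attacks (2,1) (2,2) (2,3) (2,4) (2,5) (3,0) (4,0) (5,0) (1,0) (0,0) (3,1) (4,2) (5,3) (1,1) (0,2)
  WQ@(4,1): attacks (4,2) (4,3) (4,4) (4,5) (4,0) (5,1) (3,1) (2,1) (1,1) (0,1) (5,2) (5,0) (3,2) (2,3) (1,4) (0,5) (3,0) [ray(1,0) blocked at (5,1)]
  WN@(5,4): attacks (3,5) (4,2) (3,3)
Union (30 distinct): (0,0) (0,1) (0,2) (0,4) (0,5) (1,0) (1,1) (1,2) (1,3) (1,4) (2,1) (2,2) (2,3) (2,4) (2,5) (3,0) (3,1) (3,2) (3,3) (3,5) (4,0) (4,2) (4,3) (4,4) (4,5) (5,0) (5,1) (5,2) (5,3) (5,5)

Answer: 30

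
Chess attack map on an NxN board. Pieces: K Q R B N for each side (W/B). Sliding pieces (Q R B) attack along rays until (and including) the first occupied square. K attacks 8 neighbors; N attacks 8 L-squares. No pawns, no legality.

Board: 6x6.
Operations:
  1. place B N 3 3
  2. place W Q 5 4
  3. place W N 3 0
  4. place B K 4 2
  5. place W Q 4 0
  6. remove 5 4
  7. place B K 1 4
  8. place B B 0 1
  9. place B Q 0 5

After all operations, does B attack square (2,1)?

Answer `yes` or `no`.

Answer: yes

Derivation:
Op 1: place BN@(3,3)
Op 2: place WQ@(5,4)
Op 3: place WN@(3,0)
Op 4: place BK@(4,2)
Op 5: place WQ@(4,0)
Op 6: remove (5,4)
Op 7: place BK@(1,4)
Op 8: place BB@(0,1)
Op 9: place BQ@(0,5)
Per-piece attacks for B:
  BB@(0,1): attacks (1,2) (2,3) (3,4) (4,5) (1,0)
  BQ@(0,5): attacks (0,4) (0,3) (0,2) (0,1) (1,5) (2,5) (3,5) (4,5) (5,5) (1,4) [ray(0,-1) blocked at (0,1); ray(1,-1) blocked at (1,4)]
  BK@(1,4): attacks (1,5) (1,3) (2,4) (0,4) (2,5) (2,3) (0,5) (0,3)
  BN@(3,3): attacks (4,5) (5,4) (2,5) (1,4) (4,1) (5,2) (2,1) (1,2)
  BK@(4,2): attacks (4,3) (4,1) (5,2) (3,2) (5,3) (5,1) (3,3) (3,1)
B attacks (2,1): yes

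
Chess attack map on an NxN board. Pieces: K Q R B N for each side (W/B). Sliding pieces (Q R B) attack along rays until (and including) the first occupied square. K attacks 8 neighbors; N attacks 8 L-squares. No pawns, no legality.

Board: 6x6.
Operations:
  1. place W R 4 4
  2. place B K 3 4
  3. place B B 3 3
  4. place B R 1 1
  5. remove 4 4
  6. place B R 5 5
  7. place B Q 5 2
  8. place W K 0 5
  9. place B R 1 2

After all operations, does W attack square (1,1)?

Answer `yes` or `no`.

Op 1: place WR@(4,4)
Op 2: place BK@(3,4)
Op 3: place BB@(3,3)
Op 4: place BR@(1,1)
Op 5: remove (4,4)
Op 6: place BR@(5,5)
Op 7: place BQ@(5,2)
Op 8: place WK@(0,5)
Op 9: place BR@(1,2)
Per-piece attacks for W:
  WK@(0,5): attacks (0,4) (1,5) (1,4)
W attacks (1,1): no

Answer: no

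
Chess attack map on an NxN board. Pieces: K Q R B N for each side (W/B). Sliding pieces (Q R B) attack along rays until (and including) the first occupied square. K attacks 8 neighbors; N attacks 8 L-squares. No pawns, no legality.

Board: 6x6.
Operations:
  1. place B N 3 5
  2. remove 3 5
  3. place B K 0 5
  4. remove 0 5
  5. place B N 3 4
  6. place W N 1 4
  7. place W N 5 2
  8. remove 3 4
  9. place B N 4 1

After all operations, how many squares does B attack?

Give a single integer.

Op 1: place BN@(3,5)
Op 2: remove (3,5)
Op 3: place BK@(0,5)
Op 4: remove (0,5)
Op 5: place BN@(3,4)
Op 6: place WN@(1,4)
Op 7: place WN@(5,2)
Op 8: remove (3,4)
Op 9: place BN@(4,1)
Per-piece attacks for B:
  BN@(4,1): attacks (5,3) (3,3) (2,2) (2,0)
Union (4 distinct): (2,0) (2,2) (3,3) (5,3)

Answer: 4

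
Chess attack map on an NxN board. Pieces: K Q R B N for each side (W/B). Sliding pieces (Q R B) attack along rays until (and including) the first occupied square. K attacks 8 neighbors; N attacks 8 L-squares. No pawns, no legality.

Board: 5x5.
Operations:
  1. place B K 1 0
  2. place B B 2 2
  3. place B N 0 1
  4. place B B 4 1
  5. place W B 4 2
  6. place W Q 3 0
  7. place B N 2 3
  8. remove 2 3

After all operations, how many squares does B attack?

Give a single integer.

Answer: 16

Derivation:
Op 1: place BK@(1,0)
Op 2: place BB@(2,2)
Op 3: place BN@(0,1)
Op 4: place BB@(4,1)
Op 5: place WB@(4,2)
Op 6: place WQ@(3,0)
Op 7: place BN@(2,3)
Op 8: remove (2,3)
Per-piece attacks for B:
  BN@(0,1): attacks (1,3) (2,2) (2,0)
  BK@(1,0): attacks (1,1) (2,0) (0,0) (2,1) (0,1)
  BB@(2,2): attacks (3,3) (4,4) (3,1) (4,0) (1,3) (0,4) (1,1) (0,0)
  BB@(4,1): attacks (3,2) (2,3) (1,4) (3,0) [ray(-1,-1) blocked at (3,0)]
Union (16 distinct): (0,0) (0,1) (0,4) (1,1) (1,3) (1,4) (2,0) (2,1) (2,2) (2,3) (3,0) (3,1) (3,2) (3,3) (4,0) (4,4)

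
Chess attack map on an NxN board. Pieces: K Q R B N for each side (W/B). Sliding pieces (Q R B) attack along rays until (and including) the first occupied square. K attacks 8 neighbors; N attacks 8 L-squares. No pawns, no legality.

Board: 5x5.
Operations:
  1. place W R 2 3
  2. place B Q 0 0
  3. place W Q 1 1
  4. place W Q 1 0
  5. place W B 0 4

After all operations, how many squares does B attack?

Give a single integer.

Answer: 6

Derivation:
Op 1: place WR@(2,3)
Op 2: place BQ@(0,0)
Op 3: place WQ@(1,1)
Op 4: place WQ@(1,0)
Op 5: place WB@(0,4)
Per-piece attacks for B:
  BQ@(0,0): attacks (0,1) (0,2) (0,3) (0,4) (1,0) (1,1) [ray(0,1) blocked at (0,4); ray(1,0) blocked at (1,0); ray(1,1) blocked at (1,1)]
Union (6 distinct): (0,1) (0,2) (0,3) (0,4) (1,0) (1,1)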